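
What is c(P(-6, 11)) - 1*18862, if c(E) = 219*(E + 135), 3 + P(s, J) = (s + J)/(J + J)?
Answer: 222107/22 ≈ 10096.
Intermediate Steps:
P(s, J) = -3 + (J + s)/(2*J) (P(s, J) = -3 + (s + J)/(J + J) = -3 + (J + s)/((2*J)) = -3 + (J + s)*(1/(2*J)) = -3 + (J + s)/(2*J))
c(E) = 29565 + 219*E (c(E) = 219*(135 + E) = 29565 + 219*E)
c(P(-6, 11)) - 1*18862 = (29565 + 219*((1/2)*(-6 - 5*11)/11)) - 1*18862 = (29565 + 219*((1/2)*(1/11)*(-6 - 55))) - 18862 = (29565 + 219*((1/2)*(1/11)*(-61))) - 18862 = (29565 + 219*(-61/22)) - 18862 = (29565 - 13359/22) - 18862 = 637071/22 - 18862 = 222107/22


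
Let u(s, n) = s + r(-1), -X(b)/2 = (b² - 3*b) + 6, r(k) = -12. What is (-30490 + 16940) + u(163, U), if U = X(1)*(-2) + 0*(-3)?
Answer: -13399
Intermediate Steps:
X(b) = -12 - 2*b² + 6*b (X(b) = -2*((b² - 3*b) + 6) = -2*(6 + b² - 3*b) = -12 - 2*b² + 6*b)
U = 16 (U = (-12 - 2*1² + 6*1)*(-2) + 0*(-3) = (-12 - 2*1 + 6)*(-2) + 0 = (-12 - 2 + 6)*(-2) + 0 = -8*(-2) + 0 = 16 + 0 = 16)
u(s, n) = -12 + s (u(s, n) = s - 12 = -12 + s)
(-30490 + 16940) + u(163, U) = (-30490 + 16940) + (-12 + 163) = -13550 + 151 = -13399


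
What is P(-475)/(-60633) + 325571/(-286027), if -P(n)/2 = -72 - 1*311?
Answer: -19959443125/17342675091 ≈ -1.1509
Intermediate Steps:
P(n) = 766 (P(n) = -2*(-72 - 1*311) = -2*(-72 - 311) = -2*(-383) = 766)
P(-475)/(-60633) + 325571/(-286027) = 766/(-60633) + 325571/(-286027) = 766*(-1/60633) + 325571*(-1/286027) = -766/60633 - 325571/286027 = -19959443125/17342675091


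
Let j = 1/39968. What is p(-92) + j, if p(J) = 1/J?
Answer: -9969/919264 ≈ -0.010845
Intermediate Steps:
j = 1/39968 ≈ 2.5020e-5
p(-92) + j = 1/(-92) + 1/39968 = -1/92 + 1/39968 = -9969/919264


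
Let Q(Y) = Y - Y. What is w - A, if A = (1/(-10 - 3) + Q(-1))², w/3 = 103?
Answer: 52220/169 ≈ 308.99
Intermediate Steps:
Q(Y) = 0
w = 309 (w = 3*103 = 309)
A = 1/169 (A = (1/(-10 - 3) + 0)² = (1/(-13) + 0)² = (-1/13 + 0)² = (-1/13)² = 1/169 ≈ 0.0059172)
w - A = 309 - 1*1/169 = 309 - 1/169 = 52220/169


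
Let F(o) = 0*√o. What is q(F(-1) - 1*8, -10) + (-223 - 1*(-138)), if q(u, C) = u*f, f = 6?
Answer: -133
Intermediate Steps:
F(o) = 0
q(u, C) = 6*u (q(u, C) = u*6 = 6*u)
q(F(-1) - 1*8, -10) + (-223 - 1*(-138)) = 6*(0 - 1*8) + (-223 - 1*(-138)) = 6*(0 - 8) + (-223 + 138) = 6*(-8) - 85 = -48 - 85 = -133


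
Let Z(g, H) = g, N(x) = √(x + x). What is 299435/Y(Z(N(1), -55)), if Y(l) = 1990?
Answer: 59887/398 ≈ 150.47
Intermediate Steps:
N(x) = √2*√x (N(x) = √(2*x) = √2*√x)
299435/Y(Z(N(1), -55)) = 299435/1990 = 299435*(1/1990) = 59887/398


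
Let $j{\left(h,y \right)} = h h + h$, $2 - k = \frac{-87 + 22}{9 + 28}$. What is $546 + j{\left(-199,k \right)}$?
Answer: $39948$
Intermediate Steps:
$k = \frac{139}{37}$ ($k = 2 - \frac{-87 + 22}{9 + 28} = 2 - - \frac{65}{37} = 2 + \frac{65}{37} = \frac{139}{37} \approx 3.7568$)
$j{\left(h,y \right)} = h + h^{2}$ ($j{\left(h,y \right)} = h^{2} + h = h + h^{2}$)
$546 + j{\left(-199,k \right)} = 546 - 199 \left(1 - 199\right) = 546 - -39402 = 546 + 39402 = 39948$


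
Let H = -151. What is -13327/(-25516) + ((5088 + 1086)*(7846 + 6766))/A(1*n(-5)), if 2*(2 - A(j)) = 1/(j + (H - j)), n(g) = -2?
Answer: 695177696556851/15437180 ≈ 4.5033e+7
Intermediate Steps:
A(j) = 605/302 (A(j) = 2 - 1/(2*(j + (-151 - j))) = 2 - ½/(-151) = 2 - ½*(-1/151) = 2 + 1/302 = 605/302)
-13327/(-25516) + ((5088 + 1086)*(7846 + 6766))/A(1*n(-5)) = -13327/(-25516) + ((5088 + 1086)*(7846 + 6766))/(605/302) = -13327*(-1/25516) + (6174*14612)*(302/605) = 13327/25516 + 90214488*(302/605) = 13327/25516 + 27244775376/605 = 695177696556851/15437180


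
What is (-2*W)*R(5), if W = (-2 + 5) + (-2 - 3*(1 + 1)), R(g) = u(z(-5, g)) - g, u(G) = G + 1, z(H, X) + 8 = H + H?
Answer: -220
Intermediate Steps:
z(H, X) = -8 + 2*H (z(H, X) = -8 + (H + H) = -8 + 2*H)
u(G) = 1 + G
R(g) = -17 - g (R(g) = (1 + (-8 + 2*(-5))) - g = (1 + (-8 - 10)) - g = (1 - 18) - g = -17 - g)
W = -5 (W = 3 + (-2 - 3*2) = 3 + (-2 - 6) = 3 - 8 = -5)
(-2*W)*R(5) = (-2*(-5))*(-17 - 1*5) = 10*(-17 - 5) = 10*(-22) = -220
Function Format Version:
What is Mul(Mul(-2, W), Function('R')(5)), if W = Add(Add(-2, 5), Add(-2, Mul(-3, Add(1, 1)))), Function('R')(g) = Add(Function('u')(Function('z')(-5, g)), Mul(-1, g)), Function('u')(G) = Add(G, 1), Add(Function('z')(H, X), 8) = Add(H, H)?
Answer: -220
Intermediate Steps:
Function('z')(H, X) = Add(-8, Mul(2, H)) (Function('z')(H, X) = Add(-8, Add(H, H)) = Add(-8, Mul(2, H)))
Function('u')(G) = Add(1, G)
Function('R')(g) = Add(-17, Mul(-1, g)) (Function('R')(g) = Add(Add(1, Add(-8, Mul(2, -5))), Mul(-1, g)) = Add(Add(1, Add(-8, -10)), Mul(-1, g)) = Add(Add(1, -18), Mul(-1, g)) = Add(-17, Mul(-1, g)))
W = -5 (W = Add(3, Add(-2, Mul(-3, 2))) = Add(3, Add(-2, -6)) = Add(3, -8) = -5)
Mul(Mul(-2, W), Function('R')(5)) = Mul(Mul(-2, -5), Add(-17, Mul(-1, 5))) = Mul(10, Add(-17, -5)) = Mul(10, -22) = -220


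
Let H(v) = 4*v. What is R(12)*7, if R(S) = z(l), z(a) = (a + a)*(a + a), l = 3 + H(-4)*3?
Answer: 56700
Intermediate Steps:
l = -45 (l = 3 + (4*(-4))*3 = 3 - 16*3 = 3 - 48 = -45)
z(a) = 4*a**2 (z(a) = (2*a)*(2*a) = 4*a**2)
R(S) = 8100 (R(S) = 4*(-45)**2 = 4*2025 = 8100)
R(12)*7 = 8100*7 = 56700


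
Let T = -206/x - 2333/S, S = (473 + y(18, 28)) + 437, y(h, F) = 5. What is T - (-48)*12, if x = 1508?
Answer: 395534833/689910 ≈ 573.31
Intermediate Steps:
S = 915 (S = (473 + 5) + 437 = 478 + 437 = 915)
T = -1853327/689910 (T = -206/1508 - 2333/915 = -206*1/1508 - 2333*1/915 = -103/754 - 2333/915 = -1853327/689910 ≈ -2.6863)
T - (-48)*12 = -1853327/689910 - (-48)*12 = -1853327/689910 - 1*(-576) = -1853327/689910 + 576 = 395534833/689910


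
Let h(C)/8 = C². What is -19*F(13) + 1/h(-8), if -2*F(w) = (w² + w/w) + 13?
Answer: 890113/512 ≈ 1738.5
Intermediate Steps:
F(w) = -7 - w²/2 (F(w) = -((w² + w/w) + 13)/2 = -((w² + 1) + 13)/2 = -((1 + w²) + 13)/2 = -(14 + w²)/2 = -7 - w²/2)
h(C) = 8*C²
-19*F(13) + 1/h(-8) = -19*(-7 - ½*13²) + 1/(8*(-8)²) = -19*(-7 - ½*169) + 1/(8*64) = -19*(-7 - 169/2) + 1/512 = -19*(-183/2) + 1/512 = 3477/2 + 1/512 = 890113/512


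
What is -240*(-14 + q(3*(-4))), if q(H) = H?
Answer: 6240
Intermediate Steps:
-240*(-14 + q(3*(-4))) = -240*(-14 + 3*(-4)) = -240*(-14 - 12) = -240*(-26) = -60*(-104) = 6240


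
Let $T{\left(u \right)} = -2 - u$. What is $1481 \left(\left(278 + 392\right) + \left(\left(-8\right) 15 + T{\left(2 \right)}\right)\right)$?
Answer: $808626$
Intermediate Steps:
$1481 \left(\left(278 + 392\right) + \left(\left(-8\right) 15 + T{\left(2 \right)}\right)\right) = 1481 \left(\left(278 + 392\right) - 124\right) = 1481 \left(670 - 124\right) = 1481 \cdot 546 = 808626$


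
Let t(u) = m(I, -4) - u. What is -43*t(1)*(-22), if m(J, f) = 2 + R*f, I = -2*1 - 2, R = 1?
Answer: -2838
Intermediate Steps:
I = -4 (I = -2 - 2 = -4)
m(J, f) = 2 + f (m(J, f) = 2 + 1*f = 2 + f)
t(u) = -2 - u (t(u) = (2 - 4) - u = -2 - u)
-43*t(1)*(-22) = -43*(-2 - 1*1)*(-22) = -43*(-2 - 1)*(-22) = -43*(-3)*(-22) = 129*(-22) = -2838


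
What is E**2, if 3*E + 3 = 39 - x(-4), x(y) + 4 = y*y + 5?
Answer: 361/9 ≈ 40.111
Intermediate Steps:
x(y) = 1 + y**2 (x(y) = -4 + (y*y + 5) = -4 + (y**2 + 5) = -4 + (5 + y**2) = 1 + y**2)
E = 19/3 (E = -1 + (39 - (1 + (-4)**2))/3 = -1 + (39 - (1 + 16))/3 = -1 + (39 - 1*17)/3 = -1 + (39 - 17)/3 = -1 + (1/3)*22 = -1 + 22/3 = 19/3 ≈ 6.3333)
E**2 = (19/3)**2 = 361/9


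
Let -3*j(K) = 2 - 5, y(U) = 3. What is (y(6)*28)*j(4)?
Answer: 84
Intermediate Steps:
j(K) = 1 (j(K) = -(2 - 5)/3 = -1/3*(-3) = 1)
(y(6)*28)*j(4) = (3*28)*1 = 84*1 = 84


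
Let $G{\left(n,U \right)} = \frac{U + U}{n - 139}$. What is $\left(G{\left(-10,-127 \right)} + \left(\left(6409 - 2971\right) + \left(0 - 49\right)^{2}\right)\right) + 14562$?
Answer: $\frac{3040003}{149} \approx 20403.0$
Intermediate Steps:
$G{\left(n,U \right)} = \frac{2 U}{-139 + n}$
$\left(G{\left(-10,-127 \right)} + \left(\left(6409 - 2971\right) + \left(0 - 49\right)^{2}\right)\right) + 14562 = \left(2 \left(-127\right) \frac{1}{-139 - 10} + \left(\left(6409 - 2971\right) + \left(0 - 49\right)^{2}\right)\right) + 14562 = \left(2 \left(-127\right) \frac{1}{-149} + \left(3438 + \left(-49\right)^{2}\right)\right) + 14562 = \left(2 \left(-127\right) \left(- \frac{1}{149}\right) + \left(3438 + 2401\right)\right) + 14562 = \left(\frac{254}{149} + 5839\right) + 14562 = \frac{870265}{149} + 14562 = \frac{3040003}{149}$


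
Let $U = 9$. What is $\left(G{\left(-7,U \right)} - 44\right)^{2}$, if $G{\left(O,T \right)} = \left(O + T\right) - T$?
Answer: $2601$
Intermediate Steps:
$G{\left(O,T \right)} = O$
$\left(G{\left(-7,U \right)} - 44\right)^{2} = \left(-7 - 44\right)^{2} = \left(-51\right)^{2} = 2601$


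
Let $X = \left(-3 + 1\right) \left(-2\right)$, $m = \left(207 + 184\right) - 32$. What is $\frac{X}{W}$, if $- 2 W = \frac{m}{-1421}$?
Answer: $\frac{11368}{359} \approx 31.666$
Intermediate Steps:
$m = 359$ ($m = 391 - 32 = 359$)
$X = 4$ ($X = \left(-2\right) \left(-2\right) = 4$)
$W = \frac{359}{2842}$ ($W = - \frac{359 \frac{1}{-1421}}{2} = - \frac{359 \left(- \frac{1}{1421}\right)}{2} = \left(- \frac{1}{2}\right) \left(- \frac{359}{1421}\right) = \frac{359}{2842} \approx 0.12632$)
$\frac{X}{W} = \frac{1}{\frac{359}{2842}} \cdot 4 = \frac{2842}{359} \cdot 4 = \frac{11368}{359}$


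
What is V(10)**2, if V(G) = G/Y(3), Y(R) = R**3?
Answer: 100/729 ≈ 0.13717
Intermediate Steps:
V(G) = G/27 (V(G) = G/(3**3) = G/27)
V(10)**2 = ((1/27)*10)**2 = (10/27)**2 = 100/729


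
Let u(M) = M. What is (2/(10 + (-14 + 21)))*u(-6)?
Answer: -12/17 ≈ -0.70588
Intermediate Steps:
(2/(10 + (-14 + 21)))*u(-6) = (2/(10 + (-14 + 21)))*(-6) = (2/(10 + 7))*(-6) = (2/17)*(-6) = -12/17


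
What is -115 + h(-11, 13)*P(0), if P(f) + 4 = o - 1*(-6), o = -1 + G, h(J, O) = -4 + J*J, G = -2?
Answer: -232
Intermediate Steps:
h(J, O) = -4 + J**2
o = -3 (o = -1 - 2 = -3)
P(f) = -1 (P(f) = -4 + (-3 - 1*(-6)) = -4 + (-3 + 6) = -4 + 3 = -1)
-115 + h(-11, 13)*P(0) = -115 + (-4 + (-11)**2)*(-1) = -115 + (-4 + 121)*(-1) = -115 + 117*(-1) = -115 - 117 = -232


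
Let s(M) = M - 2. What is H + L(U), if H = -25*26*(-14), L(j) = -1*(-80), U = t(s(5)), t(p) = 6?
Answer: 9180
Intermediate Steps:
s(M) = -2 + M
U = 6
L(j) = 80
H = 9100 (H = -650*(-14) = 9100)
H + L(U) = 9100 + 80 = 9180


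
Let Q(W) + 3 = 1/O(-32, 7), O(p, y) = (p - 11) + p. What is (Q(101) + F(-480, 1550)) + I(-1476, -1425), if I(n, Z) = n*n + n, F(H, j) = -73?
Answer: 163276799/75 ≈ 2.1770e+6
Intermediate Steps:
O(p, y) = -11 + 2*p (O(p, y) = (-11 + p) + p = -11 + 2*p)
I(n, Z) = n + n² (I(n, Z) = n² + n = n + n²)
Q(W) = -226/75 (Q(W) = -3 + 1/(-11 + 2*(-32)) = -3 + 1/(-11 - 64) = -3 + 1/(-75) = -3 - 1/75 = -226/75)
(Q(101) + F(-480, 1550)) + I(-1476, -1425) = (-226/75 - 73) - 1476*(1 - 1476) = -5701/75 - 1476*(-1475) = -5701/75 + 2177100 = 163276799/75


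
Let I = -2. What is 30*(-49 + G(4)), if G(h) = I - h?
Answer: -1650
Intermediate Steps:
G(h) = -2 - h
30*(-49 + G(4)) = 30*(-49 + (-2 - 1*4)) = 30*(-49 + (-2 - 4)) = 30*(-49 - 6) = 30*(-55) = -1650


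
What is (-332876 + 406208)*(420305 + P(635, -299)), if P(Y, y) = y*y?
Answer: 37377760392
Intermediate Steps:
P(Y, y) = y**2
(-332876 + 406208)*(420305 + P(635, -299)) = (-332876 + 406208)*(420305 + (-299)**2) = 73332*(420305 + 89401) = 73332*509706 = 37377760392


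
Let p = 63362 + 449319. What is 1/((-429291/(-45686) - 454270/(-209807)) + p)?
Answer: 9585242602/4914282584472019 ≈ 1.9505e-6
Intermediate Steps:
p = 512681
1/((-429291/(-45686) - 454270/(-209807)) + p) = 1/((-429291/(-45686) - 454270/(-209807)) + 512681) = 1/((-429291*(-1/45686) - 454270*(-1/209807)) + 512681) = 1/((429291/45686 + 454270/209807) + 512681) = 1/(110822036057/9585242602 + 512681) = 1/(4914282584472019/9585242602) = 9585242602/4914282584472019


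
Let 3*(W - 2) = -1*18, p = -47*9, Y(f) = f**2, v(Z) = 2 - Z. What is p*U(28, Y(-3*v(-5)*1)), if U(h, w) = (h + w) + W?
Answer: -196695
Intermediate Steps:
p = -423
W = -4 (W = 2 + (-1*18)/3 = 2 + (1/3)*(-18) = 2 - 6 = -4)
U(h, w) = -4 + h + w (U(h, w) = (h + w) - 4 = -4 + h + w)
p*U(28, Y(-3*v(-5)*1)) = -423*(-4 + 28 + (-3*(2 - 1*(-5))*1)**2) = -423*(-4 + 28 + (-3*(2 + 5)*1)**2) = -423*(-4 + 28 + (-3*7*1)**2) = -423*(-4 + 28 + (-21*1)**2) = -423*(-4 + 28 + (-21)**2) = -423*(-4 + 28 + 441) = -423*465 = -196695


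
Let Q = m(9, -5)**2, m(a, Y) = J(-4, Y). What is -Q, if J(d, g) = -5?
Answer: -25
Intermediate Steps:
m(a, Y) = -5
Q = 25 (Q = (-5)**2 = 25)
-Q = -1*25 = -25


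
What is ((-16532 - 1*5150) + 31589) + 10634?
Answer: 20541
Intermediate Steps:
((-16532 - 1*5150) + 31589) + 10634 = ((-16532 - 5150) + 31589) + 10634 = (-21682 + 31589) + 10634 = 9907 + 10634 = 20541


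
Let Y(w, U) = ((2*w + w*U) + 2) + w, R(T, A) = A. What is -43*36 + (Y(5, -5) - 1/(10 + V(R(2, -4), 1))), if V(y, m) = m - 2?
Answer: -14005/9 ≈ -1556.1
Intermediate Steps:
V(y, m) = -2 + m
Y(w, U) = 2 + 3*w + U*w (Y(w, U) = ((2*w + U*w) + 2) + w = (2 + 2*w + U*w) + w = 2 + 3*w + U*w)
-43*36 + (Y(5, -5) - 1/(10 + V(R(2, -4), 1))) = -43*36 + ((2 + 3*5 - 5*5) - 1/(10 + (-2 + 1))) = -1548 + ((2 + 15 - 25) - 1/(10 - 1)) = -1548 + (-8 - 1/9) = -1548 + (-8 - 1*⅑) = -1548 + (-8 - ⅑) = -1548 - 73/9 = -14005/9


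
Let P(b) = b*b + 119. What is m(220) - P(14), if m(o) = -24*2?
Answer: -363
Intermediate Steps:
m(o) = -48
P(b) = 119 + b² (P(b) = b² + 119 = 119 + b²)
m(220) - P(14) = -48 - (119 + 14²) = -48 - (119 + 196) = -48 - 1*315 = -48 - 315 = -363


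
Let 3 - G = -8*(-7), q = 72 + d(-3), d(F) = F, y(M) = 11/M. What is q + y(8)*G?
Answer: -31/8 ≈ -3.8750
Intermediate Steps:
q = 69 (q = 72 - 3 = 69)
G = -53 (G = 3 - (-8)*(-7) = 3 - 1*56 = 3 - 56 = -53)
q + y(8)*G = 69 + (11/8)*(-53) = 69 - 583/8 = -31/8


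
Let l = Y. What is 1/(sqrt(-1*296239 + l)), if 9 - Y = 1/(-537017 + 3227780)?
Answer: -I*sqrt(2144766081834813633)/797084723491 ≈ -0.0018373*I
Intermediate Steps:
Y = 24216866/2690763 (Y = 9 - 1/(-537017 + 3227780) = 9 - 1/2690763 = 24216866/2690763 ≈ 9.0000)
l = 24216866/2690763 ≈ 9.0000
1/(sqrt(-1*296239 + l)) = 1/(sqrt(-1*296239 + 24216866/2690763)) = 1/(sqrt(-296239 + 24216866/2690763)) = 1/(sqrt(-797084723491/2690763)) = 1/(I*sqrt(2144766081834813633)/2690763) = -I*sqrt(2144766081834813633)/797084723491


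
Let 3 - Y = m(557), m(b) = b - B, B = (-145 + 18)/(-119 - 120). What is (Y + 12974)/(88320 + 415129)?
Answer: 2968507/120324311 ≈ 0.024671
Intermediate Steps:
B = 127/239 (B = -127/(-239) = -127*(-1/239) = 127/239 ≈ 0.53138)
m(b) = -127/239 + b (m(b) = b - 1*127/239 = b - 127/239 = -127/239 + b)
Y = -132279/239 (Y = 3 - (-127/239 + 557) = 3 - 1*132996/239 = 3 - 132996/239 = -132279/239 ≈ -553.47)
(Y + 12974)/(88320 + 415129) = (-132279/239 + 12974)/(88320 + 415129) = (2968507/239)/503449 = (2968507/239)*(1/503449) = 2968507/120324311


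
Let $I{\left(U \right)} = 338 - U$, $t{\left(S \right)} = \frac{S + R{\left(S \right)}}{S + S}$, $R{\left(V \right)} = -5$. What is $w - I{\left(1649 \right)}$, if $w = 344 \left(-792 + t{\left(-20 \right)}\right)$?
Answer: $-270922$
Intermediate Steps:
$t{\left(S \right)} = \frac{-5 + S}{2 S}$ ($t{\left(S \right)} = \frac{S - 5}{S + S} = \frac{-5 + S}{2 S}$)
$w = -272233$ ($w = 344 \left(-792 + \frac{-5 - 20}{2 \left(-20\right)}\right) = 344 \left(-792 + \frac{1}{2} \left(- \frac{1}{20}\right) \left(-25\right)\right) = 344 \left(-792 + \frac{5}{8}\right) = 344 \left(- \frac{6331}{8}\right) = -272233$)
$w - I{\left(1649 \right)} = -272233 - \left(338 - 1649\right) = -272233 - -1311 = -272233 + 1311 = -270922$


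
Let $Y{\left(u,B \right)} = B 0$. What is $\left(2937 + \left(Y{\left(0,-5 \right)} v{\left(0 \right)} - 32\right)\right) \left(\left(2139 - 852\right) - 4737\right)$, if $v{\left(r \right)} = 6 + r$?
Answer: $-10022250$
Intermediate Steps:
$Y{\left(u,B \right)} = 0$
$\left(2937 + \left(Y{\left(0,-5 \right)} v{\left(0 \right)} - 32\right)\right) \left(\left(2139 - 852\right) - 4737\right) = \left(2937 - \left(32 + 0 \left(6 + 0\right)\right)\right) \left(\left(2139 - 852\right) - 4737\right) = \left(2937 + \left(0 \cdot 6 - 32\right)\right) \left(1287 - 4737\right) = \left(2937 + \left(0 - 32\right)\right) \left(-3450\right) = \left(2937 - 32\right) \left(-3450\right) = 2905 \left(-3450\right) = -10022250$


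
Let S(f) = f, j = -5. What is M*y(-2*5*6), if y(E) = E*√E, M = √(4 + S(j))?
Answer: 120*√15 ≈ 464.76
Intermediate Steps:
M = I (M = √(4 - 5) = √(-1) = I ≈ 1.0*I)
y(E) = E^(3/2)
M*y(-2*5*6) = I*(-2*5*6)^(3/2) = I*(-10*6)^(3/2) = I*(-60)^(3/2) = I*(-120*I*√15) = 120*√15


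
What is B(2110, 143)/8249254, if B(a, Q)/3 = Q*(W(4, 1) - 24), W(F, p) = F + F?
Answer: -264/317279 ≈ -0.00083208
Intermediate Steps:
W(F, p) = 2*F
B(a, Q) = -48*Q (B(a, Q) = 3*(Q*(2*4 - 24)) = 3*(Q*(8 - 24)) = 3*(Q*(-16)) = 3*(-16*Q) = -48*Q)
B(2110, 143)/8249254 = -48*143/8249254 = -6864*1/8249254 = -264/317279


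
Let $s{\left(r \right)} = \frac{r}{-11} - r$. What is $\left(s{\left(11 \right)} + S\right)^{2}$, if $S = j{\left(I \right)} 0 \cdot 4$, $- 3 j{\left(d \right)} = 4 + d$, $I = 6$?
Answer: $144$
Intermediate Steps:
$j{\left(d \right)} = - \frac{4}{3} - \frac{d}{3}$ ($j{\left(d \right)} = - \frac{4 + d}{3} = - \frac{4}{3} - \frac{d}{3}$)
$S = 0$ ($S = \left(- \frac{4}{3} - 2\right) 0 \cdot 4 = \left(- \frac{10}{3}\right) 0 \cdot 4 = 0 \cdot 4 = 0$)
$s{\left(r \right)} = - \frac{12 r}{11}$ ($s{\left(r \right)} = r \left(- \frac{1}{11}\right) - r = - \frac{r}{11} - r = - \frac{12 r}{11}$)
$\left(s{\left(11 \right)} + S\right)^{2} = \left(\left(- \frac{12}{11}\right) 11 + 0\right)^{2} = \left(-12 + 0\right)^{2} = \left(-12\right)^{2} = 144$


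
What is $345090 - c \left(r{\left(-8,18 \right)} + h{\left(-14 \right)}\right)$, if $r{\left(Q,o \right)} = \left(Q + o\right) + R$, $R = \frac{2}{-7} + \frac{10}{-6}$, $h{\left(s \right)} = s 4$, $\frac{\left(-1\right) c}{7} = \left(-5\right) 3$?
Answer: $350125$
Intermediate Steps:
$c = 105$ ($c = - 7 \left(\left(-5\right) 3\right) = \left(-7\right) \left(-15\right) = 105$)
$h{\left(s \right)} = 4 s$
$R = - \frac{41}{21}$ ($R = 2 \left(- \frac{1}{7}\right) + 10 \left(- \frac{1}{6}\right) = - \frac{2}{7} - \frac{5}{3} = - \frac{41}{21} \approx -1.9524$)
$r{\left(Q,o \right)} = - \frac{41}{21} + Q + o$ ($r{\left(Q,o \right)} = \left(Q + o\right) - \frac{41}{21} = - \frac{41}{21} + Q + o$)
$345090 - c \left(r{\left(-8,18 \right)} + h{\left(-14 \right)}\right) = 345090 - 105 \left(\left(- \frac{41}{21} - 8 + 18\right) + 4 \left(-14\right)\right) = 345090 - 105 \left(\frac{169}{21} - 56\right) = 345090 - 105 \left(- \frac{1007}{21}\right) = 345090 - -5035 = 345090 + 5035 = 350125$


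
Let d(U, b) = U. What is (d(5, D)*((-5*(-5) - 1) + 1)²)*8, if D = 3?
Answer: 25000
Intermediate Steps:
(d(5, D)*((-5*(-5) - 1) + 1)²)*8 = (5*((-5*(-5) - 1) + 1)²)*8 = (5*((25 - 1) + 1)²)*8 = (5*(24 + 1)²)*8 = (5*25²)*8 = (5*625)*8 = 3125*8 = 25000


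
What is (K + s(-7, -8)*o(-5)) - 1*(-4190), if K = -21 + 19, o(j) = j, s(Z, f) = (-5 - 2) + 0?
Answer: 4223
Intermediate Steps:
s(Z, f) = -7 (s(Z, f) = -7 + 0 = -7)
K = -2
(K + s(-7, -8)*o(-5)) - 1*(-4190) = (-2 - 7*(-5)) - 1*(-4190) = (-2 + 35) + 4190 = 33 + 4190 = 4223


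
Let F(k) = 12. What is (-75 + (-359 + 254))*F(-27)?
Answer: -2160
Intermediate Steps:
(-75 + (-359 + 254))*F(-27) = (-75 + (-359 + 254))*12 = (-75 - 105)*12 = -180*12 = -2160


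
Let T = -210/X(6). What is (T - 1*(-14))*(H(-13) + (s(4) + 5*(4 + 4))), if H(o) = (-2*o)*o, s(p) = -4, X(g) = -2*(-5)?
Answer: 2114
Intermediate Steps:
X(g) = 10
H(o) = -2*o**2
T = -21 (T = -210/10 = -210*1/10 = -21)
(T - 1*(-14))*(H(-13) + (s(4) + 5*(4 + 4))) = (-21 - 1*(-14))*(-2*(-13)**2 + (-4 + 5*(4 + 4))) = (-21 + 14)*(-2*169 + (-4 + 5*8)) = -7*(-338 + (-4 + 40)) = -7*(-338 + 36) = -7*(-302) = 2114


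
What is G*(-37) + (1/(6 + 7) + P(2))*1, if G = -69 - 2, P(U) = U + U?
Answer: 34204/13 ≈ 2631.1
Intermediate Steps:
P(U) = 2*U
G = -71
G*(-37) + (1/(6 + 7) + P(2))*1 = -71*(-37) + (1/(6 + 7) + 2*2)*1 = 2627 + (1/13 + 4)*1 = 2627 + (53/13)*1 = 2627 + 53/13 = 34204/13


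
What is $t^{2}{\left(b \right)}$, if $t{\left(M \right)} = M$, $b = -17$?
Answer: $289$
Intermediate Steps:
$t^{2}{\left(b \right)} = \left(-17\right)^{2} = 289$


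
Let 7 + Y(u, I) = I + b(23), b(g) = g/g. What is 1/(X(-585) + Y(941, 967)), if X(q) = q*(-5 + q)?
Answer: 1/346111 ≈ 2.8892e-6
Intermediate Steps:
b(g) = 1
Y(u, I) = -6 + I (Y(u, I) = -7 + (I + 1) = -7 + (1 + I) = -6 + I)
1/(X(-585) + Y(941, 967)) = 1/(-585*(-5 - 585) + (-6 + 967)) = 1/(-585*(-590) + 961) = 1/(345150 + 961) = 1/346111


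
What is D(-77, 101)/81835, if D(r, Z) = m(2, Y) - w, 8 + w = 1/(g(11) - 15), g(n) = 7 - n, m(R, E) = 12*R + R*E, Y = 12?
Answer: 213/310973 ≈ 0.00068495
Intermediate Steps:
m(R, E) = 12*R + E*R
w = -153/19 (w = -8 + 1/((7 - 1*11) - 15) = -8 + 1/((7 - 11) - 15) = -8 + 1/(-4 - 15) = -8 + 1/(-19) = -8 - 1/19 = -153/19 ≈ -8.0526)
D(r, Z) = 1065/19 (D(r, Z) = 2*(12 + 12) - 1*(-153/19) = 2*24 + 153/19 = 48 + 153/19 = 1065/19)
D(-77, 101)/81835 = (1065/19)/81835 = (1065/19)*(1/81835) = 213/310973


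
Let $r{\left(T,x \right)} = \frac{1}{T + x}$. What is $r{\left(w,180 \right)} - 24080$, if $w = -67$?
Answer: $- \frac{2721039}{113} \approx -24080.0$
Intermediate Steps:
$r{\left(w,180 \right)} - 24080 = \frac{1}{-67 + 180} - 24080 = \frac{1}{113} - 24080 = - \frac{2721039}{113}$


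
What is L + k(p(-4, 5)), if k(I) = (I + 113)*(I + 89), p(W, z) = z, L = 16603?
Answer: 27695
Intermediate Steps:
k(I) = (89 + I)*(113 + I) (k(I) = (113 + I)*(89 + I) = (89 + I)*(113 + I))
L + k(p(-4, 5)) = 16603 + (10057 + 5² + 202*5) = 16603 + (10057 + 25 + 1010) = 16603 + 11092 = 27695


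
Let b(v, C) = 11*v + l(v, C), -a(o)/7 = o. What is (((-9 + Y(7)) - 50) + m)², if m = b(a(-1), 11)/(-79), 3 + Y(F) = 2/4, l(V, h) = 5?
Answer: 97634161/24964 ≈ 3911.0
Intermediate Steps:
a(o) = -7*o
b(v, C) = 5 + 11*v (b(v, C) = 11*v + 5 = 5 + 11*v)
Y(F) = -5/2 (Y(F) = -3 + 2/4 = -3 + 2*(¼) = -3 + ½ = -5/2)
m = -82/79 (m = (5 + 11*(-7*(-1)))/(-79) = (5 + 11*7)*(-1/79) = (5 + 77)*(-1/79) = 82*(-1/79) = -82/79 ≈ -1.0380)
(((-9 + Y(7)) - 50) + m)² = (((-9 - 5/2) - 50) - 82/79)² = ((-23/2 - 50) - 82/79)² = (-123/2 - 82/79)² = (-9881/158)² = 97634161/24964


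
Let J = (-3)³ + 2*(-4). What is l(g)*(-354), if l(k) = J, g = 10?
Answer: 12390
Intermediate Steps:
J = -35 (J = -27 - 8 = -35)
l(k) = -35
l(g)*(-354) = -35*(-354) = 12390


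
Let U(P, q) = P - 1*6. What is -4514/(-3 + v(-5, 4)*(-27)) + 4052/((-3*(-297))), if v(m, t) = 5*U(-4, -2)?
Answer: 478690/400059 ≈ 1.1965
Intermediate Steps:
U(P, q) = -6 + P (U(P, q) = P - 6 = -6 + P)
v(m, t) = -50 (v(m, t) = 5*(-6 - 4) = 5*(-10) = -50)
-4514/(-3 + v(-5, 4)*(-27)) + 4052/((-3*(-297))) = -4514/(-3 - 50*(-27)) + 4052/((-3*(-297))) = -4514/(-3 + 1350) + 4052/891 = -4514/1347 + 4052*(1/891) = -4514*1/1347 + 4052/891 = -4514/1347 + 4052/891 = 478690/400059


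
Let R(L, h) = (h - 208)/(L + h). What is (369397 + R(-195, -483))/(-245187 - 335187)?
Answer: -250451857/393493572 ≈ -0.63648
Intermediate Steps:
R(L, h) = (-208 + h)/(L + h)
(369397 + R(-195, -483))/(-245187 - 335187) = (369397 + (-208 - 483)/(-195 - 483))/(-245187 - 335187) = (369397 - 691/(-678))/(-580374) = (369397 - 1/678*(-691))*(-1/580374) = (369397 + 691/678)*(-1/580374) = (250451857/678)*(-1/580374) = -250451857/393493572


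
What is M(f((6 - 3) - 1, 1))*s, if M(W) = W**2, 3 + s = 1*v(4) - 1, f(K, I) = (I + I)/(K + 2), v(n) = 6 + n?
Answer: 3/2 ≈ 1.5000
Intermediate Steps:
f(K, I) = 2*I/(2 + K) (f(K, I) = (2*I)/(2 + K) = 2*I/(2 + K))
s = 6 (s = -3 + (1*(6 + 4) - 1) = -3 + (1*10 - 1) = -3 + (10 - 1) = -3 + 9 = 6)
M(f((6 - 3) - 1, 1))*s = (2*1/(2 + ((6 - 3) - 1)))**2*6 = (2*1/(2 + (3 - 1)))**2*6 = (2*1/(2 + 2))**2*6 = (2*1/4)**2*6 = (2*1*(1/4))**2*6 = (1/2)**2*6 = (1/4)*6 = 3/2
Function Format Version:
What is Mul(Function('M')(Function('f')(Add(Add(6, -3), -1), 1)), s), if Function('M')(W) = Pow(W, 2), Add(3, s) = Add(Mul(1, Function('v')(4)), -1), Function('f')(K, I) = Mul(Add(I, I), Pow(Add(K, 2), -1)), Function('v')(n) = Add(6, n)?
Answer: Rational(3, 2) ≈ 1.5000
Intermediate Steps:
Function('f')(K, I) = Mul(2, I, Pow(Add(2, K), -1)) (Function('f')(K, I) = Mul(Mul(2, I), Pow(Add(2, K), -1)) = Mul(2, I, Pow(Add(2, K), -1)))
s = 6 (s = Add(-3, Add(Mul(1, Add(6, 4)), -1)) = Add(-3, Add(Mul(1, 10), -1)) = Add(-3, Add(10, -1)) = Add(-3, 9) = 6)
Mul(Function('M')(Function('f')(Add(Add(6, -3), -1), 1)), s) = Mul(Pow(Mul(2, 1, Pow(Add(2, Add(Add(6, -3), -1)), -1)), 2), 6) = Mul(Pow(Mul(2, 1, Pow(Add(2, Add(3, -1)), -1)), 2), 6) = Mul(Pow(Mul(2, 1, Pow(Add(2, 2), -1)), 2), 6) = Mul(Pow(Mul(2, 1, Pow(4, -1)), 2), 6) = Mul(Pow(Mul(2, 1, Rational(1, 4)), 2), 6) = Mul(Pow(Rational(1, 2), 2), 6) = Mul(Rational(1, 4), 6) = Rational(3, 2)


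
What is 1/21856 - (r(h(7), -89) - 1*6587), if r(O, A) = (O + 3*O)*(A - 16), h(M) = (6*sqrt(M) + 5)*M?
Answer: 465248673/21856 + 17640*sqrt(7) ≈ 67958.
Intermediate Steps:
h(M) = M*(5 + 6*sqrt(M)) (h(M) = (5 + 6*sqrt(M))*M = M*(5 + 6*sqrt(M)))
r(O, A) = 4*O*(-16 + A) (r(O, A) = (4*O)*(-16 + A) = 4*O*(-16 + A))
1/21856 - (r(h(7), -89) - 1*6587) = 1/21856 - (4*(5*7 + 6*7**(3/2))*(-16 - 89) - 1*6587) = 1/21856 - (4*(35 + 6*(7*sqrt(7)))*(-105) - 6587) = 1/21856 - (4*(35 + 42*sqrt(7))*(-105) - 6587) = 1/21856 - ((-14700 - 17640*sqrt(7)) - 6587) = 1/21856 - (-21287 - 17640*sqrt(7)) = 1/21856 + (21287 + 17640*sqrt(7)) = 465248673/21856 + 17640*sqrt(7)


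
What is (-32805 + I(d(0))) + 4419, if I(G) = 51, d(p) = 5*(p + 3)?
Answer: -28335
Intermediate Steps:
d(p) = 15 + 5*p (d(p) = 5*(3 + p) = 15 + 5*p)
(-32805 + I(d(0))) + 4419 = (-32805 + 51) + 4419 = -32754 + 4419 = -28335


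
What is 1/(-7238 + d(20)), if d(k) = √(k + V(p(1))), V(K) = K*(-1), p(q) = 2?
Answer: -3619/26194313 - 3*√2/52388626 ≈ -0.00013824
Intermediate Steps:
V(K) = -K
d(k) = √(-2 + k) (d(k) = √(k - 1*2) = √(k - 2) = √(-2 + k))
1/(-7238 + d(20)) = 1/(-7238 + √(-2 + 20)) = 1/(-7238 + √18) = 1/(-7238 + 3*√2)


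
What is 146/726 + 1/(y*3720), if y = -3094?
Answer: 93356253/464223760 ≈ 0.20110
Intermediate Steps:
146/726 + 1/(y*3720) = 146/726 + 1/(-3094*3720) = 146*(1/726) - 1/3094*1/3720 = 73/363 - 1/11509680 = 93356253/464223760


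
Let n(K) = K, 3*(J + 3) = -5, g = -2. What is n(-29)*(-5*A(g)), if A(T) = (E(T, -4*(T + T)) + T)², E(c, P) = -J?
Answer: 9280/9 ≈ 1031.1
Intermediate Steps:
J = -14/3 (J = -3 + (⅓)*(-5) = -3 - 5/3 = -14/3 ≈ -4.6667)
E(c, P) = 14/3 (E(c, P) = -1*(-14/3) = 14/3)
A(T) = (14/3 + T)²
n(-29)*(-5*A(g)) = -(-145)*(14 + 3*(-2))²/9 = -(-145)*(14 - 6)²/9 = -(-145)*(⅑)*8² = -(-145)*(⅑)*64 = -(-145)*64/9 = -29*(-320/9) = 9280/9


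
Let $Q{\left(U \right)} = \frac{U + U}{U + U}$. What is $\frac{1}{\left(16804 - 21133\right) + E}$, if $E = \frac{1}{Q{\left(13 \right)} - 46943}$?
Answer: $- \frac{46942}{203211919} \approx -0.000231$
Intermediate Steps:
$Q{\left(U \right)} = 1$ ($Q{\left(U \right)} = \frac{2 U}{2 U} = 2 U \frac{1}{2 U} = 1$)
$E = - \frac{1}{46942}$ ($E = \frac{1}{1 - 46943} = \frac{1}{-46942} = - \frac{1}{46942} \approx -2.1303 \cdot 10^{-5}$)
$\frac{1}{\left(16804 - 21133\right) + E} = \frac{1}{\left(16804 - 21133\right) - \frac{1}{46942}} = \frac{1}{-4329 - \frac{1}{46942}} = \frac{1}{- \frac{203211919}{46942}} = - \frac{46942}{203211919}$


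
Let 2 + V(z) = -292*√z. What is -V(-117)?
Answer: 2 + 876*I*√13 ≈ 2.0 + 3158.5*I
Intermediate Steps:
V(z) = -2 - 292*√z
-V(-117) = -(-2 - 876*I*√13) = 2 + 876*I*√13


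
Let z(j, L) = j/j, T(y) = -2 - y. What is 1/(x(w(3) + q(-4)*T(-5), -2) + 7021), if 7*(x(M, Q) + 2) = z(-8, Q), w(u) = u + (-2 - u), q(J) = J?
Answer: 7/49134 ≈ 0.00014247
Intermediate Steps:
w(u) = -2
z(j, L) = 1
x(M, Q) = -13/7 (x(M, Q) = -2 + (⅐)*1 = -2 + ⅐ = -13/7)
1/(x(w(3) + q(-4)*T(-5), -2) + 7021) = 1/(-13/7 + 7021) = 1/(49134/7) = 7/49134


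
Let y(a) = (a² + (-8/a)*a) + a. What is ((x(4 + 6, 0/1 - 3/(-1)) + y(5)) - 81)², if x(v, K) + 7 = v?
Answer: 3136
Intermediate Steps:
x(v, K) = -7 + v
y(a) = -8 + a + a² (y(a) = (a² - 8) + a = (-8 + a²) + a = -8 + a + a²)
((x(4 + 6, 0/1 - 3/(-1)) + y(5)) - 81)² = (((-7 + (4 + 6)) + (-8 + 5 + 5²)) - 81)² = (((-7 + 10) + (-8 + 5 + 25)) - 81)² = ((3 + 22) - 81)² = (25 - 81)² = (-56)² = 3136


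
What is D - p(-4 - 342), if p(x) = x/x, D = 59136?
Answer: 59135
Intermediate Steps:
p(x) = 1
D - p(-4 - 342) = 59136 - 1*1 = 59136 - 1 = 59135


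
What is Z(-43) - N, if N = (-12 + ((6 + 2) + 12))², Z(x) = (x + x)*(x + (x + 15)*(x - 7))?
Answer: -116766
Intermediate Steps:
Z(x) = 2*x*(x + (-7 + x)*(15 + x)) (Z(x) = (2*x)*(x + (15 + x)*(-7 + x)) = (2*x)*(x + (-7 + x)*(15 + x)) = 2*x*(x + (-7 + x)*(15 + x)))
N = 64 (N = (-12 + (8 + 12))² = (-12 + 20)² = 8² = 64)
Z(-43) - N = 2*(-43)*(-105 + (-43)² + 9*(-43)) - 1*64 = 2*(-43)*(-105 + 1849 - 387) - 64 = 2*(-43)*1357 - 64 = -116702 - 64 = -116766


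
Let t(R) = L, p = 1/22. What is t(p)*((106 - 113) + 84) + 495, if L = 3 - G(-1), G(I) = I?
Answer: 803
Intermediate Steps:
p = 1/22 ≈ 0.045455
L = 4 (L = 3 - 1*(-1) = 3 + 1 = 4)
t(R) = 4
t(p)*((106 - 113) + 84) + 495 = 4*((106 - 113) + 84) + 495 = 4*(-7 + 84) + 495 = 4*77 + 495 = 308 + 495 = 803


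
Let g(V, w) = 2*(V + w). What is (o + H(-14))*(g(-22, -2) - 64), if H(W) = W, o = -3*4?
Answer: 2912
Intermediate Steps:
o = -12
g(V, w) = 2*V + 2*w
(o + H(-14))*(g(-22, -2) - 64) = (-12 - 14)*((2*(-22) + 2*(-2)) - 64) = -26*((-44 - 4) - 64) = -26*(-48 - 64) = -26*(-112) = 2912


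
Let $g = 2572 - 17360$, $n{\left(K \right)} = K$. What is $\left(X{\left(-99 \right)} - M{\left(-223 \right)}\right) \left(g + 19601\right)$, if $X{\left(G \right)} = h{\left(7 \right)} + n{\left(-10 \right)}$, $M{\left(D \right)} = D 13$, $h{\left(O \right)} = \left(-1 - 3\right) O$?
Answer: $13769993$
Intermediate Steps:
$h{\left(O \right)} = - 4 O$
$g = -14788$
$M{\left(D \right)} = 13 D$
$X{\left(G \right)} = -38$ ($X{\left(G \right)} = \left(-4\right) 7 - 10 = -28 - 10 = -38$)
$\left(X{\left(-99 \right)} - M{\left(-223 \right)}\right) \left(g + 19601\right) = \left(-38 - 13 \left(-223\right)\right) \left(-14788 + 19601\right) = \left(-38 - -2899\right) 4813 = \left(-38 + 2899\right) 4813 = 2861 \cdot 4813 = 13769993$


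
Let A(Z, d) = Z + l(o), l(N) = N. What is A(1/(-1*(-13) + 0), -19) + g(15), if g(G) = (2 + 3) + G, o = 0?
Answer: 261/13 ≈ 20.077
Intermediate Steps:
A(Z, d) = Z (A(Z, d) = Z + 0 = Z)
g(G) = 5 + G
A(1/(-1*(-13) + 0), -19) + g(15) = 1/(-1*(-13) + 0) + (5 + 15) = 1/(13 + 0) + 20 = 1/13 + 20 = 261/13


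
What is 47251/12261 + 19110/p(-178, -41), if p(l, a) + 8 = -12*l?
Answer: 23918417/1863672 ≈ 12.834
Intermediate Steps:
p(l, a) = -8 - 12*l
47251/12261 + 19110/p(-178, -41) = 47251/12261 + 19110/(-8 - 12*(-178)) = 47251*(1/12261) + 19110/(-8 + 2136) = 47251/12261 + 19110/2128 = 47251/12261 + 19110*(1/2128) = 47251/12261 + 1365/152 = 23918417/1863672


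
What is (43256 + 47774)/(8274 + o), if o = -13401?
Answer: -91030/5127 ≈ -17.755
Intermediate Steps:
(43256 + 47774)/(8274 + o) = (43256 + 47774)/(8274 - 13401) = 91030/(-5127) = 91030*(-1/5127) = -91030/5127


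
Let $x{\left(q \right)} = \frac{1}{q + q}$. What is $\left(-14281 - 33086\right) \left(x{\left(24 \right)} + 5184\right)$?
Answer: $- \frac{3928824237}{16} \approx -2.4555 \cdot 10^{8}$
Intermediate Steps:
$x{\left(q \right)} = \frac{1}{2 q}$
$\left(-14281 - 33086\right) \left(x{\left(24 \right)} + 5184\right) = \left(-14281 - 33086\right) \left(\frac{1}{2 \cdot 24} + 5184\right) = - 47367 \left(\frac{1}{2} \cdot \frac{1}{24} + 5184\right) = - 47367 \left(\frac{1}{48} + 5184\right) = \left(-47367\right) \frac{248833}{48} = - \frac{3928824237}{16}$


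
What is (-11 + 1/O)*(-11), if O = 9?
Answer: 1078/9 ≈ 119.78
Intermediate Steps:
(-11 + 1/O)*(-11) = (-11 + 1/9)*(-11) = (-11 + ⅑)*(-11) = -98/9*(-11) = 1078/9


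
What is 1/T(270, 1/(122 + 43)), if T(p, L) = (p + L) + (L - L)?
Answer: 165/44551 ≈ 0.0037036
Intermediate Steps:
T(p, L) = L + p (T(p, L) = (L + p) + 0 = L + p)
1/T(270, 1/(122 + 43)) = 1/(1/(122 + 43) + 270) = 1/(1/165 + 270) = 1/(44551/165) = 165/44551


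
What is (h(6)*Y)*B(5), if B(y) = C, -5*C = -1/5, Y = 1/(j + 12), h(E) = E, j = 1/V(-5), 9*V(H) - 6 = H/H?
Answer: 14/775 ≈ 0.018065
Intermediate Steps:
V(H) = 7/9 (V(H) = 2/3 + (H/H)/9 = 2/3 + (1/9)*1 = 2/3 + 1/9 = 7/9)
j = 9/7 (j = 1/(7/9) = 9/7 ≈ 1.2857)
Y = 7/93 (Y = 1/(9/7 + 12) = 1/(93/7) = 7/93 ≈ 0.075269)
C = 1/25 (C = -(-1)/(5*5) = -1/5*(-1/5) = 1/25 ≈ 0.040000)
B(y) = 1/25
(h(6)*Y)*B(5) = (6*(7/93))*(1/25) = (14/31)*(1/25) = 14/775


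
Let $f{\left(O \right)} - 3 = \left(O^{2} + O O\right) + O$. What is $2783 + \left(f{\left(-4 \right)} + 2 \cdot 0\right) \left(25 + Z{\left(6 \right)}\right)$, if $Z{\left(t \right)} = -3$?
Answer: $3465$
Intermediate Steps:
$f{\left(O \right)} = 3 + O + 2 O^{2}$ ($f{\left(O \right)} = 3 + \left(\left(O^{2} + O O\right) + O\right) = 3 + \left(\left(O^{2} + O^{2}\right) + O\right) = 3 + \left(2 O^{2} + O\right) = 3 + \left(O + 2 O^{2}\right) = 3 + O + 2 O^{2}$)
$2783 + \left(f{\left(-4 \right)} + 2 \cdot 0\right) \left(25 + Z{\left(6 \right)}\right) = 2783 + \left(\left(3 - 4 + 2 \left(-4\right)^{2}\right) + 2 \cdot 0\right) \left(25 - 3\right) = 2783 + \left(\left(3 - 4 + 2 \cdot 16\right) + 0\right) 22 = 2783 + \left(\left(3 - 4 + 32\right) + 0\right) 22 = 2783 + \left(31 + 0\right) 22 = 2783 + 31 \cdot 22 = 2783 + 682 = 3465$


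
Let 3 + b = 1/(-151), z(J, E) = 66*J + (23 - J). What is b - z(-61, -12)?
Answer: 594788/151 ≈ 3939.0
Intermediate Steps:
z(J, E) = 23 + 65*J
b = -454/151 (b = -3 + 1/(-151) = -3 - 1/151 = -454/151 ≈ -3.0066)
b - z(-61, -12) = -454/151 - (23 + 65*(-61)) = -454/151 - (23 - 3965) = -454/151 - 1*(-3942) = -454/151 + 3942 = 594788/151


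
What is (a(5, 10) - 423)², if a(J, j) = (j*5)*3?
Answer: 74529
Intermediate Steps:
a(J, j) = 15*j (a(J, j) = (5*j)*3 = 15*j)
(a(5, 10) - 423)² = (15*10 - 423)² = (150 - 423)² = (-273)² = 74529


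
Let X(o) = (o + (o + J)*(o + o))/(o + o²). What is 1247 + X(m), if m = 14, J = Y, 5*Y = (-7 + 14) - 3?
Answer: 31226/25 ≈ 1249.0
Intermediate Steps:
Y = ⅘ (Y = ((-7 + 14) - 3)/5 = (7 - 3)/5 = (⅕)*4 = ⅘ ≈ 0.80000)
J = ⅘ ≈ 0.80000
X(o) = (o + 2*o*(⅘ + o))/(o + o²) (X(o) = (o + (o + ⅘)*(o + o))/(o + o²) = (o + (⅘ + o)*(2*o))/(o + o²) = (o + 2*o*(⅘ + o))/(o + o²))
1247 + X(m) = 1247 + (13 + 10*14)/(5*(1 + 14)) = 1247 + (⅕)*(13 + 140)/15 = 1247 + (⅕)*(1/15)*153 = 1247 + 51/25 = 31226/25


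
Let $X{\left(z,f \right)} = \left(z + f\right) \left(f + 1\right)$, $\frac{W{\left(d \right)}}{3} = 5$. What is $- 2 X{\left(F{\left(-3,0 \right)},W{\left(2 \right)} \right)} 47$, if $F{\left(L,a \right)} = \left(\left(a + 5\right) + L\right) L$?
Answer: $-13536$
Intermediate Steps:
$W{\left(d \right)} = 15$ ($W{\left(d \right)} = 3 \cdot 5 = 15$)
$F{\left(L,a \right)} = L \left(5 + L + a\right)$ ($F{\left(L,a \right)} = \left(\left(5 + a\right) + L\right) L = \left(5 + L + a\right) L = L \left(5 + L + a\right)$)
$X{\left(z,f \right)} = \left(1 + f\right) \left(f + z\right)$ ($X{\left(z,f \right)} = \left(f + z\right) \left(1 + f\right) = \left(1 + f\right) \left(f + z\right)$)
$- 2 X{\left(F{\left(-3,0 \right)},W{\left(2 \right)} \right)} 47 = - 2 \left(15 - 3 \left(5 - 3 + 0\right) + 15^{2} + 15 \left(- 3 \left(5 - 3 + 0\right)\right)\right) 47 = - 2 \left(15 - 6 + 225 + 15 \left(\left(-3\right) 2\right)\right) 47 = - 2 \left(15 - 6 + 225 + 15 \left(-6\right)\right) 47 = - 2 \left(15 - 6 + 225 - 90\right) 47 = \left(-2\right) 144 \cdot 47 = \left(-288\right) 47 = -13536$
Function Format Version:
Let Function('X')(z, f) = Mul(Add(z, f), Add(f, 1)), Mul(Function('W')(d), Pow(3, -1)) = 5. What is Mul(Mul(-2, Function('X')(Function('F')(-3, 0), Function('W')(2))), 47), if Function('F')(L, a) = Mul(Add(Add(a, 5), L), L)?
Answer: -13536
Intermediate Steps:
Function('W')(d) = 15 (Function('W')(d) = Mul(3, 5) = 15)
Function('F')(L, a) = Mul(L, Add(5, L, a)) (Function('F')(L, a) = Mul(Add(Add(5, a), L), L) = Mul(Add(5, L, a), L) = Mul(L, Add(5, L, a)))
Function('X')(z, f) = Mul(Add(1, f), Add(f, z)) (Function('X')(z, f) = Mul(Add(f, z), Add(1, f)) = Mul(Add(1, f), Add(f, z)))
Mul(Mul(-2, Function('X')(Function('F')(-3, 0), Function('W')(2))), 47) = Mul(Mul(-2, Add(15, Mul(-3, Add(5, -3, 0)), Pow(15, 2), Mul(15, Mul(-3, Add(5, -3, 0))))), 47) = Mul(Mul(-2, Add(15, Mul(-3, 2), 225, Mul(15, Mul(-3, 2)))), 47) = Mul(Mul(-2, Add(15, -6, 225, Mul(15, -6))), 47) = Mul(Mul(-2, Add(15, -6, 225, -90)), 47) = Mul(Mul(-2, 144), 47) = Mul(-288, 47) = -13536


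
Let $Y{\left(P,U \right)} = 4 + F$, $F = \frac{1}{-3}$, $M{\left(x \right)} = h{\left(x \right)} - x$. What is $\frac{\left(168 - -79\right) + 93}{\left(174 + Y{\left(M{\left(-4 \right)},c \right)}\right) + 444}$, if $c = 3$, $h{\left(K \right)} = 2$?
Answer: $\frac{204}{373} \approx 0.54692$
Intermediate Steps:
$M{\left(x \right)} = 2 - x$
$F = - \frac{1}{3} \approx -0.33333$
$Y{\left(P,U \right)} = \frac{11}{3}$ ($Y{\left(P,U \right)} = 4 - \frac{1}{3} = \frac{11}{3}$)
$\frac{\left(168 - -79\right) + 93}{\left(174 + Y{\left(M{\left(-4 \right)},c \right)}\right) + 444} = \frac{\left(168 - -79\right) + 93}{\left(174 + \frac{11}{3}\right) + 444} = \frac{\left(168 + 79\right) + 93}{\frac{533}{3} + 444} = \frac{247 + 93}{\frac{1865}{3}} = 340 \cdot \frac{3}{1865} = \frac{204}{373}$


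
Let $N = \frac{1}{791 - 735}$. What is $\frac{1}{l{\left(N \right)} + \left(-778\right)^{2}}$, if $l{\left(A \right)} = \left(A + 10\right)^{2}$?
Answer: $\frac{3136}{1898485345} \approx 1.6518 \cdot 10^{-6}$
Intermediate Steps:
$N = \frac{1}{56} \approx 0.017857$
$l{\left(A \right)} = \left(10 + A\right)^{2}$
$\frac{1}{l{\left(N \right)} + \left(-778\right)^{2}} = \frac{1}{\left(10 + \frac{1}{56}\right)^{2} + \left(-778\right)^{2}} = \frac{1}{\left(\frac{561}{56}\right)^{2} + 605284} = \frac{1}{\frac{314721}{3136} + 605284} = \frac{1}{\frac{1898485345}{3136}} = \frac{3136}{1898485345}$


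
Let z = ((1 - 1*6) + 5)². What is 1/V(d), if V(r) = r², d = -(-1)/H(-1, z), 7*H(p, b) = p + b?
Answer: 1/49 ≈ 0.020408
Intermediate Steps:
z = 0 (z = ((1 - 6) + 5)² = (-5 + 5)² = 0² = 0)
H(p, b) = b/7 + p/7 (H(p, b) = (p + b)/7 = (b + p)/7 = b/7 + p/7)
d = -7 (d = -(-1)/((⅐)*0 + (⅐)*(-1)) = -(-1)/(0 - ⅐) = -(-1)/(-⅐) = -(-1)*(-7) = -1*7 = -7)
1/V(d) = 1/((-7)²) = 1/49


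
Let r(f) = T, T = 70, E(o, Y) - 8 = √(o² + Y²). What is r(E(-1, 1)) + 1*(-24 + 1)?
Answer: 47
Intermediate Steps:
E(o, Y) = 8 + √(Y² + o²) (E(o, Y) = 8 + √(o² + Y²) = 8 + √(Y² + o²))
r(f) = 70
r(E(-1, 1)) + 1*(-24 + 1) = 70 + 1*(-24 + 1) = 70 + 1*(-23) = 70 - 23 = 47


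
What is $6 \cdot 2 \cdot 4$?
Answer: $48$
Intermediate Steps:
$6 \cdot 2 \cdot 4 = 12 \cdot 4 = 48$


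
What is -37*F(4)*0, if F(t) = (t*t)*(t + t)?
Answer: 0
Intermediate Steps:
F(t) = 2*t**3 (F(t) = t**2*(2*t) = 2*t**3)
-37*F(4)*0 = -74*4**3*0 = -74*64*0 = -37*128*0 = -4736*0 = 0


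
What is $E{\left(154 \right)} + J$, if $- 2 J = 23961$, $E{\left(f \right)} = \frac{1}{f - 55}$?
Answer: $- \frac{2372137}{198} \approx -11980.0$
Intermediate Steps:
$E{\left(f \right)} = \frac{1}{-55 + f}$
$J = - \frac{23961}{2}$ ($J = \left(- \frac{1}{2}\right) 23961 = - \frac{23961}{2} \approx -11981.0$)
$E{\left(154 \right)} + J = \frac{1}{-55 + 154} - \frac{23961}{2} = \frac{1}{99} - \frac{23961}{2} = - \frac{2372137}{198}$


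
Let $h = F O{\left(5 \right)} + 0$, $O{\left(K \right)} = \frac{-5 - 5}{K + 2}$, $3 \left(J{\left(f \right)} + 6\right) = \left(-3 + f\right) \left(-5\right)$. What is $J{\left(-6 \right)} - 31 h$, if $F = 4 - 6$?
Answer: $- \frac{557}{7} \approx -79.571$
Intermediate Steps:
$J{\left(f \right)} = -1 - \frac{5 f}{3}$ ($J{\left(f \right)} = -6 + \frac{\left(-3 + f\right) \left(-5\right)}{3} = -6 + \frac{15 - 5 f}{3} = -6 - \left(-5 + \frac{5 f}{3}\right) = -1 - \frac{5 f}{3}$)
$O{\left(K \right)} = - \frac{10}{2 + K}$
$F = -2$ ($F = 4 - 6 = -2$)
$h = \frac{20}{7}$ ($h = - 2 \left(- \frac{10}{2 + 5}\right) + 0 = - 2 \left(- \frac{10}{7}\right) + 0 = - 2 \left(\left(-10\right) \frac{1}{7}\right) + 0 = \left(-2\right) \left(- \frac{10}{7}\right) + 0 = \frac{20}{7} + 0 = \frac{20}{7} \approx 2.8571$)
$J{\left(-6 \right)} - 31 h = \left(-1 - -10\right) - \frac{620}{7} = \left(-1 + 10\right) - \frac{620}{7} = 9 - \frac{620}{7} = - \frac{557}{7}$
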